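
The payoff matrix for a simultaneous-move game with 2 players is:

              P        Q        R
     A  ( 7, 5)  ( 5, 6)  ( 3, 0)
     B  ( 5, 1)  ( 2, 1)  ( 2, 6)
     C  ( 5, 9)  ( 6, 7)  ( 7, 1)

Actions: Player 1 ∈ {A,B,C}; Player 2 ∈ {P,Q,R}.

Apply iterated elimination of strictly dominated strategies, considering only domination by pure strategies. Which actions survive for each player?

IESDS → P1:{A,C} P2:{P,Q}

P1 drop B (A beats it: P:7>5 Q:5>2 R:3>2)
P2 drop R (P beats it: A:5>0 C:9>1)
P1→{A,C} P2→{P,Q}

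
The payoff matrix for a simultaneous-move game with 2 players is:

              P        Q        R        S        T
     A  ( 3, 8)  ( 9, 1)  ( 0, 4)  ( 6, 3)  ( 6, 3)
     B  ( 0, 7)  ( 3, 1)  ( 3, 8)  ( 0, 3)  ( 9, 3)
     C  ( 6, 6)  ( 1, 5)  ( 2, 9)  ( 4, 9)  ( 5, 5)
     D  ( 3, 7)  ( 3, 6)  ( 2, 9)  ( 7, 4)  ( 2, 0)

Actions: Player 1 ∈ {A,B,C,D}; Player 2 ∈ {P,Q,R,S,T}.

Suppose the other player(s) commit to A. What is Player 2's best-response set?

BR_2 = {P}

u_2(P vs A) = 8
u_2(Q vs A) = 1
u_2(R vs A) = 4
u_2(S vs A) = 3
u_2(T vs A) = 3
max payoff 8 at {P}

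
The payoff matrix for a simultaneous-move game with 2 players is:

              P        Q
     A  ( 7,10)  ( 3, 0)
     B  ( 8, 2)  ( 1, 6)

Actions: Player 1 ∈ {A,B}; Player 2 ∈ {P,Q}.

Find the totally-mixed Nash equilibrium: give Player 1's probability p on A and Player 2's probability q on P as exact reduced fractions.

P1 indiff ⇒ q·7+(1-q)·3 = q·8+(1-q)·1 ⇒ q(-1) = (1-q)(-2) ⇒ q = 2/3
P2 indiff ⇒ p·10+(1-p)·2 = p·0+(1-p)·6 ⇒ p(10) = (1-p)(4) ⇒ p = 2/7

p=2/7, q=2/3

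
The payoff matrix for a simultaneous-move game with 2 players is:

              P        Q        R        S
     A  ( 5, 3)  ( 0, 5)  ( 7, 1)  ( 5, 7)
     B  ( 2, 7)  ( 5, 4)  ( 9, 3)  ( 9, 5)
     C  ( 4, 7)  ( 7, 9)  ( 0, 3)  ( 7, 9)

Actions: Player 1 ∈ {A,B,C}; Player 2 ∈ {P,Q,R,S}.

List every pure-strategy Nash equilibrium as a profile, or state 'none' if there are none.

Nash profiles: (C,Q)

(A,P): not NE [P2→S gives 7>3]
(A,Q): not NE [P1→C gives 7>0; P2→S gives 7>5]
(A,R): not NE [P1→B gives 9>7; P2→S gives 7>1]
(A,S): not NE [P1→B gives 9>5]
(B,P): not NE [P1→A gives 5>2]
(B,Q): not NE [P1→C gives 7>5; P2→P gives 7>4]
(B,R): not NE [P2→P gives 7>3]
(B,S): not NE [P2→P gives 7>5]
(C,P): not NE [P1→A gives 5>4; P2→S gives 9>7]
(C,Q): NE
(C,R): not NE [P1→B gives 9>0; P2→S gives 9>3]
(C,S): not NE [P1→B gives 9>7]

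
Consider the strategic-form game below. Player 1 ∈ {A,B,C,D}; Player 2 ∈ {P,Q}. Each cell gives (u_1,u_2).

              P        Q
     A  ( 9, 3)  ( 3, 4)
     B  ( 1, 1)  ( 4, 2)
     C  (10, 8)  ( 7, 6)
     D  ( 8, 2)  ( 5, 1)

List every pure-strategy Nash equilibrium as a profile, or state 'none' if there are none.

PSNE = {(C,P)}

(A,P): not NE [P1→C gives 10>9; P2→Q gives 4>3]
(A,Q): not NE [P1→C gives 7>3]
(B,P): not NE [P1→C gives 10>1; P2→Q gives 2>1]
(B,Q): not NE [P1→C gives 7>4]
(C,P): NE
(C,Q): not NE [P2→P gives 8>6]
(D,P): not NE [P1→C gives 10>8]
(D,Q): not NE [P1→C gives 7>5; P2→P gives 2>1]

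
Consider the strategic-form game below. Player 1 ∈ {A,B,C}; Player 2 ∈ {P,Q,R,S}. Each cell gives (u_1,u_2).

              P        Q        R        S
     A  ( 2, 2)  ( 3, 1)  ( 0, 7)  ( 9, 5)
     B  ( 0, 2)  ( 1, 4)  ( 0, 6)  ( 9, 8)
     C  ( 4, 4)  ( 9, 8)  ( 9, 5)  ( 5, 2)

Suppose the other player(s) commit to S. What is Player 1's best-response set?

u_1(A vs S) = 9
u_1(B vs S) = 9
u_1(C vs S) = 5
max payoff 9 at {A,B}

BR_1 = {A,B}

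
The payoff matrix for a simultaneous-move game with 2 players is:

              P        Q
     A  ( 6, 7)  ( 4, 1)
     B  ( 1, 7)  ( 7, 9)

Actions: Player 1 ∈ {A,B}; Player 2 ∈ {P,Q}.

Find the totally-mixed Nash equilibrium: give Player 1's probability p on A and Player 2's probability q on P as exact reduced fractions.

(p,q) = (1/4, 3/8)

P1 indiff ⇒ q·6+(1-q)·4 = q·1+(1-q)·7 ⇒ q(5) = (1-q)(3) ⇒ q = 3/8
P2 indiff ⇒ p·7+(1-p)·7 = p·1+(1-p)·9 ⇒ p(6) = (1-p)(2) ⇒ p = 1/4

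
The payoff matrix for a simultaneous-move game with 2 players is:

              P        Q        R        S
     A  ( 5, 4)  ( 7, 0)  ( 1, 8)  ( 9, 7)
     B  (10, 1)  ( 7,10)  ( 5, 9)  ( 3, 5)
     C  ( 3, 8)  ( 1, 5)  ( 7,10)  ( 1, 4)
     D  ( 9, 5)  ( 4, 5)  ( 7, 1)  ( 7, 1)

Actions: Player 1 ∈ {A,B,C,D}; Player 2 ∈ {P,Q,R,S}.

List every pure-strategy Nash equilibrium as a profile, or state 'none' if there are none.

(A,P): not NE [P1→B gives 10>5; P2→R gives 8>4]
(A,Q): not NE [P2→R gives 8>0]
(A,R): not NE [P1→D gives 7>1]
(A,S): not NE [P2→R gives 8>7]
(B,P): not NE [P2→Q gives 10>1]
(B,Q): NE
(B,R): not NE [P1→D gives 7>5; P2→Q gives 10>9]
(B,S): not NE [P1→A gives 9>3; P2→Q gives 10>5]
(C,P): not NE [P1→B gives 10>3; P2→R gives 10>8]
(C,Q): not NE [P1→B gives 7>1; P2→R gives 10>5]
(C,R): NE
(C,S): not NE [P1→A gives 9>1; P2→R gives 10>4]
(D,P): not NE [P1→B gives 10>9]
(D,Q): not NE [P1→B gives 7>4]
(D,R): not NE [P2→Q gives 5>1]
(D,S): not NE [P1→A gives 9>7; P2→Q gives 5>1]

Nash profiles: (B,Q), (C,R)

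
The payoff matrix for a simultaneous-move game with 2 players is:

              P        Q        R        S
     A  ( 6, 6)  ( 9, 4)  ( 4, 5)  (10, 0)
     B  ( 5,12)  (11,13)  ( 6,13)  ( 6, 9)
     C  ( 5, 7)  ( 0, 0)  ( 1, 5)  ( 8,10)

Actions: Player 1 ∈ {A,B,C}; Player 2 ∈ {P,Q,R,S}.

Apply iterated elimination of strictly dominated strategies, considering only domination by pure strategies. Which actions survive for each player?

P1 drop C (A beats it: P:6>5 Q:9>0 R:4>1 S:10>8)
P2 drop S (P beats it: A:6>0 B:12>9)
P1→{A,B} P2→{P,Q,R}

Remaining: P1:{A,B} P2:{P,Q,R}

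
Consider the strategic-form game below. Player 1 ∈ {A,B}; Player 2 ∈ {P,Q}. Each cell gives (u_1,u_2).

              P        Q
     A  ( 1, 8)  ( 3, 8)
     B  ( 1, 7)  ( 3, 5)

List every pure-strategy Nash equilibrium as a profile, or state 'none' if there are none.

PSNE = {(A,P), (A,Q), (B,P)}

(A,P): NE
(A,Q): NE
(B,P): NE
(B,Q): not NE [P2→P gives 7>5]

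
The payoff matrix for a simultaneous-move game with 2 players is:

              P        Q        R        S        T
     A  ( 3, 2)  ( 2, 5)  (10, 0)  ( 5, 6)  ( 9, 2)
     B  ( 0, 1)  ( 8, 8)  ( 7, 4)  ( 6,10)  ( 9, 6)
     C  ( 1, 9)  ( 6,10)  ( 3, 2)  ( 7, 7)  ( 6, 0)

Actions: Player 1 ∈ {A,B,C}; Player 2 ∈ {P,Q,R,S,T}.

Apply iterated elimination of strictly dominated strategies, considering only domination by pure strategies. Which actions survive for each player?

Survivors P1:{B,C} P2:{Q,S}

P2 drop P (Q beats it: A:5>2 B:8>1 C:10>9)
P2 drop R (Q beats it: A:5>0 B:8>4 C:10>2)
P2 drop T (Q beats it: A:5>2 B:8>6 C:10>0)
P1 drop A (B beats it: Q:8>2 S:6>5)
P1→{B,C} P2→{Q,S}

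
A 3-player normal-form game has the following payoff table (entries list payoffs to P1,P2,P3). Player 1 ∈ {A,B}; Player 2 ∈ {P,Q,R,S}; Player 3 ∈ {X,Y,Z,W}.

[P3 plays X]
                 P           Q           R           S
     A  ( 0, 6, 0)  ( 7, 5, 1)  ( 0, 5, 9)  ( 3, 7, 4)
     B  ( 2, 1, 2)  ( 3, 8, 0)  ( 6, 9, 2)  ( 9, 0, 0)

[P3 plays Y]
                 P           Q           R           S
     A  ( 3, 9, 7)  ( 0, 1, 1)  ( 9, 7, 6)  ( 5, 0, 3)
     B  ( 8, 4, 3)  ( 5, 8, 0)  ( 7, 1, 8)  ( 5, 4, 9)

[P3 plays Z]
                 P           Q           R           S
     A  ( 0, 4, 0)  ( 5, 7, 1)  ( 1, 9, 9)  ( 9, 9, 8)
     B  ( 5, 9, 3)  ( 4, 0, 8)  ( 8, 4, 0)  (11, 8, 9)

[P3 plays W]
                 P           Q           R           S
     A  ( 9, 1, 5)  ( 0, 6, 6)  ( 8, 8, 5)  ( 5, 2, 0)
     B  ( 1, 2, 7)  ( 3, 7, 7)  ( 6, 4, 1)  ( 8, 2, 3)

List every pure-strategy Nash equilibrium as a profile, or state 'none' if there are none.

PSNE: ∅

(A,P,X): not NE [P1→B gives 2>0; P2→S gives 7>6; P3→Y gives 7>0]
(A,P,Y): not NE [P1→B gives 8>3]
(A,P,Z): not NE [P1→B gives 5>0; P2→S gives 9>4; P3→Y gives 7>0]
(A,P,W): not NE [P2→R gives 8>1; P3→Y gives 7>5]
(A,Q,X): not NE [P2→S gives 7>5; P3→W gives 6>1]
(A,Q,Y): not NE [P1→B gives 5>0; P2→P gives 9>1; P3→W gives 6>1]
(A,Q,Z): not NE [P2→S gives 9>7; P3→W gives 6>1]
(A,Q,W): not NE [P1→B gives 3>0; P2→R gives 8>6]
(A,R,X): not NE [P1→B gives 6>0; P2→S gives 7>5]
(A,R,Y): not NE [P2→P gives 9>7; P3→Z gives 9>6]
(A,R,Z): not NE [P1→B gives 8>1]
(A,R,W): not NE [P3→Z gives 9>5]
(A,S,X): not NE [P1→B gives 9>3; P3→Z gives 8>4]
(A,S,Y): not NE [P2→P gives 9>0; P3→Z gives 8>3]
(A,S,Z): not NE [P1→B gives 11>9]
(A,S,W): not NE [P1→B gives 8>5; P2→R gives 8>2; P3→Z gives 8>0]
(B,P,X): not NE [P2→R gives 9>1; P3→W gives 7>2]
(B,P,Y): not NE [P2→Q gives 8>4; P3→W gives 7>3]
(B,P,Z): not NE [P3→W gives 7>3]
(B,P,W): not NE [P1→A gives 9>1; P2→Q gives 7>2]
(B,Q,X): not NE [P1→A gives 7>3; P2→R gives 9>8; P3→Z gives 8>0]
(B,Q,Y): not NE [P3→Z gives 8>0]
(B,Q,Z): not NE [P1→A gives 5>4; P2→P gives 9>0]
(B,Q,W): not NE [P3→Z gives 8>7]
(B,R,X): not NE [P3→Y gives 8>2]
(B,R,Y): not NE [P1→A gives 9>7; P2→Q gives 8>1]
(B,R,Z): not NE [P2→P gives 9>4; P3→Y gives 8>0]
(B,R,W): not NE [P1→A gives 8>6; P2→Q gives 7>4; P3→Y gives 8>1]
(B,S,X): not NE [P2→R gives 9>0; P3→Z gives 9>0]
(B,S,Y): not NE [P2→Q gives 8>4]
(B,S,Z): not NE [P2→P gives 9>8]
(B,S,W): not NE [P2→Q gives 7>2; P3→Z gives 9>3]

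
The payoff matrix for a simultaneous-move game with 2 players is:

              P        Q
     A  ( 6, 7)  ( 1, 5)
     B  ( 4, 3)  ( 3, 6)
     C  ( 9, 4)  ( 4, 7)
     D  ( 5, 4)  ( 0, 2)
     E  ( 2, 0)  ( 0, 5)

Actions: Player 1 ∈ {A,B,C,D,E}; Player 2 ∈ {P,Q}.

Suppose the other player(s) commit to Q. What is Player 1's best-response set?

argmax u_1 = {C}

u_1(A vs Q) = 1
u_1(B vs Q) = 3
u_1(C vs Q) = 4
u_1(D vs Q) = 0
u_1(E vs Q) = 0
max payoff 4 at {C}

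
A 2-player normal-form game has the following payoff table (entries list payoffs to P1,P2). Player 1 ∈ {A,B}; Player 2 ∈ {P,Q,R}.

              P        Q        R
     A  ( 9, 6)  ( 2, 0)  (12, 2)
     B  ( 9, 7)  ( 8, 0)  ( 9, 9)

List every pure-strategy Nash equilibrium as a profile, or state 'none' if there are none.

(A,P): NE
(A,Q): not NE [P1→B gives 8>2; P2→P gives 6>0]
(A,R): not NE [P2→P gives 6>2]
(B,P): not NE [P2→R gives 9>7]
(B,Q): not NE [P2→R gives 9>0]
(B,R): not NE [P1→A gives 12>9]

PSNE = {(A,P)}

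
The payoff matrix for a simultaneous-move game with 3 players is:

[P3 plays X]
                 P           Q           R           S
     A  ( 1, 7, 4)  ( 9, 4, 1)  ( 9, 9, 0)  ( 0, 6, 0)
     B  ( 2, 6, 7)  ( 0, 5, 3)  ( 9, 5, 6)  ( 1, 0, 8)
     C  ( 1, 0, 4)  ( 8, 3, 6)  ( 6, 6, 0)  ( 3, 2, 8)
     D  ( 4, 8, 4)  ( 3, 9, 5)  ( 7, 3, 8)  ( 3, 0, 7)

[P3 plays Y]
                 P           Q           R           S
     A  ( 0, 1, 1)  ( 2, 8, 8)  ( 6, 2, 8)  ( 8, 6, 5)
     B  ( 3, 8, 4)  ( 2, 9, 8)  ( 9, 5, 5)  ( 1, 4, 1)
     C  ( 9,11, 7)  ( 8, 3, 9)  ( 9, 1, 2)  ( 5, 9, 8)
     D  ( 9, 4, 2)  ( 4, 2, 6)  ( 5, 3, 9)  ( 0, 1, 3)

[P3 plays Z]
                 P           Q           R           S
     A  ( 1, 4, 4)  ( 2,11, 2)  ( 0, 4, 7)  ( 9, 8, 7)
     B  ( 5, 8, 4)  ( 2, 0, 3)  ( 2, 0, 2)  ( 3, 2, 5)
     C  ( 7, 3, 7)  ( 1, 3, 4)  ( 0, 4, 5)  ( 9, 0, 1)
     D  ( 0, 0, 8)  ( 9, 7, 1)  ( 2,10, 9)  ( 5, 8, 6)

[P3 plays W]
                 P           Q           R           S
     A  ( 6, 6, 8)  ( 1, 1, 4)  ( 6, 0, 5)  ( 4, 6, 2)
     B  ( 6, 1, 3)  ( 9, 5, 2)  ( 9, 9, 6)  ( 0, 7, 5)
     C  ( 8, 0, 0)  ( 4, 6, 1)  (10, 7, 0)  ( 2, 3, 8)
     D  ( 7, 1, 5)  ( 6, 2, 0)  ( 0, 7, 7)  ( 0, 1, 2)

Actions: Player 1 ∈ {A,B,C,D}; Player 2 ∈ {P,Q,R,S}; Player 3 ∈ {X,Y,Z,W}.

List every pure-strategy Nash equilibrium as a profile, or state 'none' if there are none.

(A,P,X): not NE [P1→D gives 4>1; P2→R gives 9>7; P3→W gives 8>4]
(A,P,Y): not NE [P1→D gives 9>0; P2→Q gives 8>1; P3→W gives 8>1]
(A,P,Z): not NE [P1→C gives 7>1; P2→Q gives 11>4; P3→W gives 8>4]
(A,P,W): not NE [P1→C gives 8>6]
(A,Q,X): not NE [P2→R gives 9>4; P3→Y gives 8>1]
(A,Q,Y): not NE [P1→C gives 8>2]
(A,Q,Z): not NE [P1→D gives 9>2; P3→Y gives 8>2]
(A,Q,W): not NE [P1→B gives 9>1; P2→S gives 6>1; P3→Y gives 8>4]
(A,R,X): not NE [P3→Y gives 8>0]
(A,R,Y): not NE [P1→C gives 9>6; P2→Q gives 8>2]
(A,R,Z): not NE [P1→D gives 2>0; P2→Q gives 11>4; P3→Y gives 8>7]
(A,R,W): not NE [P1→C gives 10>6; P2→S gives 6>0; P3→Y gives 8>5]
(A,S,X): not NE [P1→D gives 3>0; P2→R gives 9>6; P3→Z gives 7>0]
(A,S,Y): not NE [P2→Q gives 8>6; P3→Z gives 7>5]
(A,S,Z): not NE [P2→Q gives 11>8]
(A,S,W): not NE [P3→Z gives 7>2]
(B,P,X): not NE [P1→D gives 4>2]
(B,P,Y): not NE [P1→D gives 9>3; P2→Q gives 9>8; P3→X gives 7>4]
(B,P,Z): not NE [P1→C gives 7>5; P3→X gives 7>4]
(B,P,W): not NE [P1→C gives 8>6; P2→R gives 9>1; P3→X gives 7>3]
(B,Q,X): not NE [P1→A gives 9>0; P2→P gives 6>5; P3→Y gives 8>3]
(B,Q,Y): not NE [P1→C gives 8>2]
(B,Q,Z): not NE [P1→D gives 9>2; P2→P gives 8>0; P3→Y gives 8>3]
(B,Q,W): not NE [P2→R gives 9>5; P3→Y gives 8>2]
(B,R,X): not NE [P2→P gives 6>5]
(B,R,Y): not NE [P2→Q gives 9>5; P3→W gives 6>5]
(B,R,Z): not NE [P2→P gives 8>0; P3→W gives 6>2]
(B,R,W): not NE [P1→C gives 10>9]
(B,S,X): not NE [P1→D gives 3>1; P2→P gives 6>0]
(B,S,Y): not NE [P1→A gives 8>1; P2→Q gives 9>4; P3→X gives 8>1]
(B,S,Z): not NE [P1→C gives 9>3; P2→P gives 8>2; P3→X gives 8>5]
(B,S,W): not NE [P1→A gives 4>0; P2→R gives 9>7; P3→X gives 8>5]
(C,P,X): not NE [P1→D gives 4>1; P2→R gives 6>0; P3→Z gives 7>4]
(C,P,Y): NE
(C,P,Z): not NE [P2→R gives 4>3]
(C,P,W): not NE [P2→R gives 7>0; P3→Z gives 7>0]
(C,Q,X): not NE [P1→A gives 9>8; P2→R gives 6>3; P3→Y gives 9>6]
(C,Q,Y): not NE [P2→P gives 11>3]
(C,Q,Z): not NE [P1→D gives 9>1; P2→R gives 4>3; P3→Y gives 9>4]
(C,Q,W): not NE [P1→B gives 9>4; P2→R gives 7>6; P3→Y gives 9>1]
(C,R,X): not NE [P1→B gives 9>6; P3→Z gives 5>0]
(C,R,Y): not NE [P2→P gives 11>1; P3→Z gives 5>2]
(C,R,Z): not NE [P1→D gives 2>0]
(C,R,W): not NE [P3→Z gives 5>0]
(C,S,X): not NE [P2→R gives 6>2]
(C,S,Y): not NE [P1→A gives 8>5; P2→P gives 11>9]
(C,S,Z): not NE [P2→R gives 4>0; P3→W gives 8>1]
(C,S,W): not NE [P1→A gives 4>2; P2→R gives 7>3]
(D,P,X): not NE [P2→Q gives 9>8; P3→Z gives 8>4]
(D,P,Y): not NE [P3→Z gives 8>2]
(D,P,Z): not NE [P1→C gives 7>0; P2→R gives 10>0]
(D,P,W): not NE [P1→C gives 8>7; P2→R gives 7>1; P3→Z gives 8>5]
(D,Q,X): not NE [P1→A gives 9>3; P3→Y gives 6>5]
(D,Q,Y): not NE [P1→C gives 8>4; P2→P gives 4>2]
(D,Q,Z): not NE [P2→R gives 10>7; P3→Y gives 6>1]
(D,Q,W): not NE [P1→B gives 9>6; P2→R gives 7>2; P3→Y gives 6>0]
(D,R,X): not NE [P1→B gives 9>7; P2→Q gives 9>3; P3→Z gives 9>8]
(D,R,Y): not NE [P1→C gives 9>5; P2→P gives 4>3]
(D,R,Z): NE
(D,R,W): not NE [P1→C gives 10>0; P3→Z gives 9>7]
(D,S,X): not NE [P2→Q gives 9>0]
(D,S,Y): not NE [P1→A gives 8>0; P2→P gives 4>1; P3→X gives 7>3]
(D,S,Z): not NE [P1→C gives 9>5; P2→R gives 10>8; P3→X gives 7>6]
(D,S,W): not NE [P1→A gives 4>0; P2→R gives 7>1; P3→X gives 7>2]

PSNE = {(C,P,Y), (D,R,Z)}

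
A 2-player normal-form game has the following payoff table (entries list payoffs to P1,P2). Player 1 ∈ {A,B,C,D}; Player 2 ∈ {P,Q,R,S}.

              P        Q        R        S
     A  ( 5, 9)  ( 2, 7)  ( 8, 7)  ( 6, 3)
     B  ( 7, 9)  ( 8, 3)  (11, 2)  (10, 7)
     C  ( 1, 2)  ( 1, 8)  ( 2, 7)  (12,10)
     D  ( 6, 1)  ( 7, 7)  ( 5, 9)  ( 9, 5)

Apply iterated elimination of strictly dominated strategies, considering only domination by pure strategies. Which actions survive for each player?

P1 drop A (B beats it: P:7>5 Q:8>2 R:11>8 S:10>6)
P1 drop D (B beats it: P:7>6 Q:8>7 R:11>5 S:10>9)
P2 drop Q (S beats it: B:7>3 C:10>8)
P2 drop R (S beats it: B:7>2 C:10>7)
P1→{B,C} P2→{P,S}

IESDS → P1:{B,C} P2:{P,S}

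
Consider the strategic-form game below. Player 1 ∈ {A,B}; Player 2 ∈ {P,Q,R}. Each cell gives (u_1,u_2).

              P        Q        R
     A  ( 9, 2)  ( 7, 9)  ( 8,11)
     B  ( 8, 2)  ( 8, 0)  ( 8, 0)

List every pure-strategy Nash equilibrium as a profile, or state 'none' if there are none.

(A,P): not NE [P2→R gives 11>2]
(A,Q): not NE [P1→B gives 8>7; P2→R gives 11>9]
(A,R): NE
(B,P): not NE [P1→A gives 9>8]
(B,Q): not NE [P2→P gives 2>0]
(B,R): not NE [P2→P gives 2>0]

PSNE = {(A,R)}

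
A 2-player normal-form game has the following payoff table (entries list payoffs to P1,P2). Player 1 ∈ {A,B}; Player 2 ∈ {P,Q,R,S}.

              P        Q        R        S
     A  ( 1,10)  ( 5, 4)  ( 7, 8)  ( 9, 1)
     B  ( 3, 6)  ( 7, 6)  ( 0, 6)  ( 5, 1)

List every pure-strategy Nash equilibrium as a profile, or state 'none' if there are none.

(A,P): not NE [P1→B gives 3>1]
(A,Q): not NE [P1→B gives 7>5; P2→P gives 10>4]
(A,R): not NE [P2→P gives 10>8]
(A,S): not NE [P2→P gives 10>1]
(B,P): NE
(B,Q): NE
(B,R): not NE [P1→A gives 7>0]
(B,S): not NE [P1→A gives 9>5; P2→R gives 6>1]

PSNE = {(B,P), (B,Q)}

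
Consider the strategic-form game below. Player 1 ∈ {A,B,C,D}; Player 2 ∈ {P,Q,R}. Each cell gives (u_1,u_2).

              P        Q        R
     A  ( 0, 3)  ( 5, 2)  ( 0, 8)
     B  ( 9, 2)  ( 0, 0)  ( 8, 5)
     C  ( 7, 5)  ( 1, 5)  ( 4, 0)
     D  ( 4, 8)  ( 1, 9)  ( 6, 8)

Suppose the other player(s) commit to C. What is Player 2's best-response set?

u_2(P vs C) = 5
u_2(Q vs C) = 5
u_2(R vs C) = 0
max payoff 5 at {P,Q}

P2 best: {P,Q}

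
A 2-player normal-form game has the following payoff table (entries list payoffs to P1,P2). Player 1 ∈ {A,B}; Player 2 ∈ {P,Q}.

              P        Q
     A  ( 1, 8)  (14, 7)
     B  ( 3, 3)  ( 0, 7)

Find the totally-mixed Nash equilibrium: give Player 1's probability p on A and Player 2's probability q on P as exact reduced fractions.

P1 indiff ⇒ q·1+(1-q)·14 = q·3+(1-q)·0 ⇒ q(-2) = (1-q)(-14) ⇒ q = 7/8
P2 indiff ⇒ p·8+(1-p)·3 = p·7+(1-p)·7 ⇒ p(1) = (1-p)(4) ⇒ p = 4/5

p=4/5, q=7/8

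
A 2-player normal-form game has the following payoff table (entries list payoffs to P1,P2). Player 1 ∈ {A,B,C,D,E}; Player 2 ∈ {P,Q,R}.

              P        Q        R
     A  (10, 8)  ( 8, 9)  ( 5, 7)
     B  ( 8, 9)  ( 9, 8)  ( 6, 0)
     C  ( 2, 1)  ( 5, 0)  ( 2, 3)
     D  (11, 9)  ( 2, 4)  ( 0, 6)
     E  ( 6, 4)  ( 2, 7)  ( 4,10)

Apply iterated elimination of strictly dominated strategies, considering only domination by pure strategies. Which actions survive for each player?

Survivors P1:{A,B,D} P2:{P,Q}

P1 drop C (A beats it: P:10>2 Q:8>5 R:5>2)
P1 drop E (A beats it: P:10>6 Q:8>2 R:5>4)
P2 drop R (P beats it: A:8>7 B:9>0 D:9>6)
P1→{A,B,D} P2→{P,Q}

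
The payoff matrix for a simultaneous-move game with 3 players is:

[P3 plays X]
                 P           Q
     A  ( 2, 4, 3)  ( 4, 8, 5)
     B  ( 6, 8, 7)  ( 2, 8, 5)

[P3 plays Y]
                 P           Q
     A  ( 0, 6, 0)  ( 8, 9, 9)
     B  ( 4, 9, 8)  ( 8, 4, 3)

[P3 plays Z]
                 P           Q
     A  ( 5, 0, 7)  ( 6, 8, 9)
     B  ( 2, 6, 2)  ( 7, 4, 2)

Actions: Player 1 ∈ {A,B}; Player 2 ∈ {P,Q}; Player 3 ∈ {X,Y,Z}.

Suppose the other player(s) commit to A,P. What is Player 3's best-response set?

u_3(X vs A,P) = 3
u_3(Y vs A,P) = 0
u_3(Z vs A,P) = 7
max payoff 7 at {Z}

BR_3 = {Z}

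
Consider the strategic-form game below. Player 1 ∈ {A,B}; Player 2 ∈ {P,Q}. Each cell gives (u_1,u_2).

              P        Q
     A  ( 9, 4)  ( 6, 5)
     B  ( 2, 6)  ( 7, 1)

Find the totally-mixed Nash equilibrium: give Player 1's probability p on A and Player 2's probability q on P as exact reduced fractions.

p=5/6, q=1/8

P1 indiff ⇒ q·9+(1-q)·6 = q·2+(1-q)·7 ⇒ q(7) = (1-q)(1) ⇒ q = 1/8
P2 indiff ⇒ p·4+(1-p)·6 = p·5+(1-p)·1 ⇒ p(-1) = (1-p)(-5) ⇒ p = 5/6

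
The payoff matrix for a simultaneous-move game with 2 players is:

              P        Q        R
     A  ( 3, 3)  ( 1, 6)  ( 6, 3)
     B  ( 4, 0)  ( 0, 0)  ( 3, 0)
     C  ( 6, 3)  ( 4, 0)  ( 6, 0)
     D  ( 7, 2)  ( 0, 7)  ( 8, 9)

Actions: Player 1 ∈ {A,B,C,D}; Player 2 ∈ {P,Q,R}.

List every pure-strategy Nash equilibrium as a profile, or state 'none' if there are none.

(A,P): not NE [P1→D gives 7>3; P2→Q gives 6>3]
(A,Q): not NE [P1→C gives 4>1]
(A,R): not NE [P1→D gives 8>6; P2→Q gives 6>3]
(B,P): not NE [P1→D gives 7>4]
(B,Q): not NE [P1→C gives 4>0]
(B,R): not NE [P1→D gives 8>3]
(C,P): not NE [P1→D gives 7>6]
(C,Q): not NE [P2→P gives 3>0]
(C,R): not NE [P1→D gives 8>6; P2→P gives 3>0]
(D,P): not NE [P2→R gives 9>2]
(D,Q): not NE [P1→C gives 4>0; P2→R gives 9>7]
(D,R): NE

NE set: (D,R)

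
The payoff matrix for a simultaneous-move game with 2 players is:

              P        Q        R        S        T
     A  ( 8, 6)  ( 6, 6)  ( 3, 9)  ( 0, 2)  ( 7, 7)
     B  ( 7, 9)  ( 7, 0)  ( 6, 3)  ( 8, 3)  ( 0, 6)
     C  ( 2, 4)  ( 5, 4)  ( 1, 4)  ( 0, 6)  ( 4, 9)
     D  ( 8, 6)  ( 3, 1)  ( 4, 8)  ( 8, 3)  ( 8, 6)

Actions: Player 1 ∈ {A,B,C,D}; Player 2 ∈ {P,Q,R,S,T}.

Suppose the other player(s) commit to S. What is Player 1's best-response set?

argmax u_1 = {B,D}

u_1(A vs S) = 0
u_1(B vs S) = 8
u_1(C vs S) = 0
u_1(D vs S) = 8
max payoff 8 at {B,D}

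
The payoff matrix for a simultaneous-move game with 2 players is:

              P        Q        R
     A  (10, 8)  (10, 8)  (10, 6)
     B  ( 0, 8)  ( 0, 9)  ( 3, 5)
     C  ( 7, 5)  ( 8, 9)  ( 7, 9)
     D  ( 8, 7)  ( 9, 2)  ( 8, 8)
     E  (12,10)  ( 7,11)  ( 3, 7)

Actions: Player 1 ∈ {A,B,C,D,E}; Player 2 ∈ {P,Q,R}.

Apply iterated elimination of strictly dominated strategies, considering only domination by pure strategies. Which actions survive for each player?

P1 drop B (A beats it: P:10>0 Q:10>0 R:10>3)
P1 drop C (A beats it: P:10>7 Q:10>8 R:10>7)
P1 drop D (A beats it: P:10>8 Q:10>9 R:10>8)
P2 drop R (P beats it: A:8>6 E:10>7)
P1→{A,E} P2→{P,Q}

Survivors P1:{A,E} P2:{P,Q}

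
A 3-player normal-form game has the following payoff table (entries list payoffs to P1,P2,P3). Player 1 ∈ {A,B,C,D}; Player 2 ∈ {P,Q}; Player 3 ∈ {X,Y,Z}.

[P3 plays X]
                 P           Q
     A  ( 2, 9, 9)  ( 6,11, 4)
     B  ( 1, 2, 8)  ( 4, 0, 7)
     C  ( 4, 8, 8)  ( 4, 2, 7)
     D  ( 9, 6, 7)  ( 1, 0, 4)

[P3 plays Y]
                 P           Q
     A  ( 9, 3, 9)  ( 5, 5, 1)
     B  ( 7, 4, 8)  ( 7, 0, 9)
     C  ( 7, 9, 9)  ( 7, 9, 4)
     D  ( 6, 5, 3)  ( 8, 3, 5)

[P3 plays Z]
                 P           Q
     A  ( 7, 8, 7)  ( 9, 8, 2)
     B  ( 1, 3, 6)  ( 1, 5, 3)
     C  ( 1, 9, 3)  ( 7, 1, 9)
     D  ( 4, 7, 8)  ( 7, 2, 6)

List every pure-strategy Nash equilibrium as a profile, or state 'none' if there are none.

(A,P,X): not NE [P1→D gives 9>2; P2→Q gives 11>9]
(A,P,Y): not NE [P2→Q gives 5>3]
(A,P,Z): not NE [P3→Y gives 9>7]
(A,Q,X): NE
(A,Q,Y): not NE [P1→D gives 8>5; P3→X gives 4>1]
(A,Q,Z): not NE [P3→X gives 4>2]
(B,P,X): not NE [P1→D gives 9>1]
(B,P,Y): not NE [P1→A gives 9>7]
(B,P,Z): not NE [P1→A gives 7>1; P2→Q gives 5>3; P3→Y gives 8>6]
(B,Q,X): not NE [P1→A gives 6>4; P2→P gives 2>0; P3→Y gives 9>7]
(B,Q,Y): not NE [P1→D gives 8>7; P2→P gives 4>0]
(B,Q,Z): not NE [P1→A gives 9>1; P3→Y gives 9>3]
(C,P,X): not NE [P1→D gives 9>4; P3→Y gives 9>8]
(C,P,Y): not NE [P1→A gives 9>7]
(C,P,Z): not NE [P1→A gives 7>1; P3→Y gives 9>3]
(C,Q,X): not NE [P1→A gives 6>4; P2→P gives 8>2; P3→Z gives 9>7]
(C,Q,Y): not NE [P1→D gives 8>7; P3→Z gives 9>4]
(C,Q,Z): not NE [P1→A gives 9>7; P2→P gives 9>1]
(D,P,X): not NE [P3→Z gives 8>7]
(D,P,Y): not NE [P1→A gives 9>6; P3→Z gives 8>3]
(D,P,Z): not NE [P1→A gives 7>4]
(D,Q,X): not NE [P1→A gives 6>1; P2→P gives 6>0; P3→Z gives 6>4]
(D,Q,Y): not NE [P2→P gives 5>3; P3→Z gives 6>5]
(D,Q,Z): not NE [P1→A gives 9>7; P2→P gives 7>2]

Nash profiles: (A,Q,X)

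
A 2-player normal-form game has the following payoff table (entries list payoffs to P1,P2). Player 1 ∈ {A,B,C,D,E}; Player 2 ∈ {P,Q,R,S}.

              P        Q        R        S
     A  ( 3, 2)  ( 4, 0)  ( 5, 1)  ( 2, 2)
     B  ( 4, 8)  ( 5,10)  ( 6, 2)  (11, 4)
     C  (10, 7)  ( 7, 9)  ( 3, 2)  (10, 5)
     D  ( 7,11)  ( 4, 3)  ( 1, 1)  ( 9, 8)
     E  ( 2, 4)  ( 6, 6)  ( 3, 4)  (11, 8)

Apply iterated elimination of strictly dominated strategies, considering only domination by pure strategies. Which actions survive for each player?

P1 drop A (B beats it: P:4>3 Q:5>4 R:6>5 S:11>2)
P1 drop D (C beats it: P:10>7 Q:7>4 R:3>1 S:10>9)
P2 drop P (Q beats it: B:10>8 C:9>7 E:6>4)
P2 drop R (Q beats it: B:10>2 C:9>2 E:6>4)
P1→{B,C,E} P2→{Q,S}

IESDS → P1:{B,C,E} P2:{Q,S}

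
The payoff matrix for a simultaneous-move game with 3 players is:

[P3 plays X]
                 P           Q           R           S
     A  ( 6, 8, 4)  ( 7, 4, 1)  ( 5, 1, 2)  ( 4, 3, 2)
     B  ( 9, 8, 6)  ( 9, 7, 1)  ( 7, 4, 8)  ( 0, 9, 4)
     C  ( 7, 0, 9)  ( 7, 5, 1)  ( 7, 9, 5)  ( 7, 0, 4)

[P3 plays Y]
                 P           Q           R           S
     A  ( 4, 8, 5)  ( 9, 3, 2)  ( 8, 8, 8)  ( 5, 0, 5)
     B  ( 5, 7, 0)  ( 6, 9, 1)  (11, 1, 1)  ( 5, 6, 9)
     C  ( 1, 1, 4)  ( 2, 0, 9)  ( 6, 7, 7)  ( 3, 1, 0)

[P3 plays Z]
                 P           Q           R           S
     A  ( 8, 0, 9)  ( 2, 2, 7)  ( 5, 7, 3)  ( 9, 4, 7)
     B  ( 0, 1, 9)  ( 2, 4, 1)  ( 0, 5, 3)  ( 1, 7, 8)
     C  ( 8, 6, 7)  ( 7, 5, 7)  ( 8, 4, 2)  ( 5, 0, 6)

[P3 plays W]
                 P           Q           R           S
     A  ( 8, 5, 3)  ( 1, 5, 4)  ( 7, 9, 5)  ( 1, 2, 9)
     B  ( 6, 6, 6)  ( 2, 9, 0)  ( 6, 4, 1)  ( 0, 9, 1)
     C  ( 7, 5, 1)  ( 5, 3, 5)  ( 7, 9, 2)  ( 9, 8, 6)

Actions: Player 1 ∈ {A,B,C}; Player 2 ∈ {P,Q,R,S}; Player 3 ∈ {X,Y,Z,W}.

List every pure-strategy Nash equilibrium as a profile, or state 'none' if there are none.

(A,P,X): not NE [P1→B gives 9>6; P3→Z gives 9>4]
(A,P,Y): not NE [P1→B gives 5>4; P3→Z gives 9>5]
(A,P,Z): not NE [P2→R gives 7>0]
(A,P,W): not NE [P2→R gives 9>5; P3→Z gives 9>3]
(A,Q,X): not NE [P1→B gives 9>7; P2→P gives 8>4; P3→Z gives 7>1]
(A,Q,Y): not NE [P2→R gives 8>3; P3→Z gives 7>2]
(A,Q,Z): not NE [P1→C gives 7>2; P2→R gives 7>2]
(A,Q,W): not NE [P1→C gives 5>1; P2→R gives 9>5; P3→Z gives 7>4]
(A,R,X): not NE [P1→C gives 7>5; P2→P gives 8>1; P3→Y gives 8>2]
(A,R,Y): not NE [P1→B gives 11>8]
(A,R,Z): not NE [P1→C gives 8>5; P3→Y gives 8>3]
(A,R,W): not NE [P3→Y gives 8>5]
(A,S,X): not NE [P1→C gives 7>4; P2→P gives 8>3; P3→W gives 9>2]
(A,S,Y): not NE [P2→R gives 8>0; P3→W gives 9>5]
(A,S,Z): not NE [P2→R gives 7>4; P3→W gives 9>7]
(A,S,W): not NE [P1→C gives 9>1; P2→R gives 9>2]
(B,P,X): not NE [P2→S gives 9>8; P3→Z gives 9>6]
(B,P,Y): not NE [P2→Q gives 9>7; P3→Z gives 9>0]
(B,P,Z): not NE [P1→C gives 8>0; P2→S gives 7>1]
(B,P,W): not NE [P1→A gives 8>6; P2→S gives 9>6; P3→Z gives 9>6]
(B,Q,X): not NE [P2→S gives 9>7]
(B,Q,Y): not NE [P1→A gives 9>6]
(B,Q,Z): not NE [P1→C gives 7>2; P2→S gives 7>4]
(B,Q,W): not NE [P1→C gives 5>2; P3→Z gives 1>0]
(B,R,X): not NE [P2→S gives 9>4]
(B,R,Y): not NE [P2→Q gives 9>1; P3→X gives 8>1]
(B,R,Z): not NE [P1→C gives 8>0; P2→S gives 7>5; P3→X gives 8>3]
(B,R,W): not NE [P1→C gives 7>6; P2→S gives 9>4; P3→X gives 8>1]
(B,S,X): not NE [P1→C gives 7>0; P3→Y gives 9>4]
(B,S,Y): not NE [P2→Q gives 9>6]
(B,S,Z): not NE [P1→A gives 9>1; P3→Y gives 9>8]
(B,S,W): not NE [P1→C gives 9>0; P3→Y gives 9>1]
(C,P,X): not NE [P1→B gives 9>7; P2→R gives 9>0]
(C,P,Y): not NE [P1→B gives 5>1; P2→R gives 7>1; P3→X gives 9>4]
(C,P,Z): not NE [P3→X gives 9>7]
(C,P,W): not NE [P1→A gives 8>7; P2→R gives 9>5; P3→X gives 9>1]
(C,Q,X): not NE [P1→B gives 9>7; P2→R gives 9>5; P3→Y gives 9>1]
(C,Q,Y): not NE [P1→A gives 9>2; P2→R gives 7>0]
(C,Q,Z): not NE [P2→P gives 6>5; P3→Y gives 9>7]
(C,Q,W): not NE [P2→R gives 9>3; P3→Y gives 9>5]
(C,R,X): not NE [P3→Y gives 7>5]
(C,R,Y): not NE [P1→B gives 11>6]
(C,R,Z): not NE [P2→P gives 6>4; P3→Y gives 7>2]
(C,R,W): not NE [P3→Y gives 7>2]
(C,S,X): not NE [P2→R gives 9>0; P3→W gives 6>4]
(C,S,Y): not NE [P1→B gives 5>3; P2→R gives 7>1; P3→W gives 6>0]
(C,S,Z): not NE [P1→A gives 9>5; P2→P gives 6>0]
(C,S,W): not NE [P2→R gives 9>8]

No pure NE.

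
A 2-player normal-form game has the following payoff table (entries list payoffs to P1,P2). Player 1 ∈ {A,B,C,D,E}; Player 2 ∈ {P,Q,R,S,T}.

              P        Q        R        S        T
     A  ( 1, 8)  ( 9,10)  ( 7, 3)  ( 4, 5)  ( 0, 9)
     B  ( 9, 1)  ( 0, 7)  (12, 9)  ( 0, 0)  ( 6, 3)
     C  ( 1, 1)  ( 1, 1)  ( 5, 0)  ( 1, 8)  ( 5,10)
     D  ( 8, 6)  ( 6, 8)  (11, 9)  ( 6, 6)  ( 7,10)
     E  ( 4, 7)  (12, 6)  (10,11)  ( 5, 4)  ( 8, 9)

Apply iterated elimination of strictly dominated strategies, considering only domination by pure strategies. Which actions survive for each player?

P1 drop A (E beats it: P:4>1 Q:12>9 R:10>7 S:5>4 T:8>0)
P1 drop C (D beats it: P:8>1 Q:6>1 R:11>5 S:6>1 T:7>5)
P2 drop P (R beats it: B:9>1 D:9>6 E:11>7)
P2 drop Q (R beats it: B:9>7 D:9>8 E:11>6)
P2 drop S (R beats it: B:9>0 D:9>6 E:11>4)
P1→{B,D,E} P2→{R,T}

Survivors P1:{B,D,E} P2:{R,T}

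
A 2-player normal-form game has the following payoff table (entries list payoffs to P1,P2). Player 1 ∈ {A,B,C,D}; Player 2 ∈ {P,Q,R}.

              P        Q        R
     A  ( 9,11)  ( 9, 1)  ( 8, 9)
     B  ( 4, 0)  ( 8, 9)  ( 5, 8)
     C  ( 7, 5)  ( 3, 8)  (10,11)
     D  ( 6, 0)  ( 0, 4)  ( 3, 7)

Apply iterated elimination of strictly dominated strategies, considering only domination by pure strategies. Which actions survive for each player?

IESDS → P1:{A,C} P2:{P,R}

P1 drop B (A beats it: P:9>4 Q:9>8 R:8>5)
P1 drop D (A beats it: P:9>6 Q:9>0 R:8>3)
P2 drop Q (R beats it: A:9>1 C:11>8)
P1→{A,C} P2→{P,R}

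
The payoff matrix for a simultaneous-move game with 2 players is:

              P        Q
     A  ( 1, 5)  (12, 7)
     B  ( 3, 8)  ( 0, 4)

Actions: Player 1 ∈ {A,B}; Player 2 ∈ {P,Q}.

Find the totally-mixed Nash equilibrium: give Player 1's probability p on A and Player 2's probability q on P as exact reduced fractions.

P1 indiff ⇒ q·1+(1-q)·12 = q·3+(1-q)·0 ⇒ q(-2) = (1-q)(-12) ⇒ q = 6/7
P2 indiff ⇒ p·5+(1-p)·8 = p·7+(1-p)·4 ⇒ p(-2) = (1-p)(-4) ⇒ p = 2/3

p=2/3, q=6/7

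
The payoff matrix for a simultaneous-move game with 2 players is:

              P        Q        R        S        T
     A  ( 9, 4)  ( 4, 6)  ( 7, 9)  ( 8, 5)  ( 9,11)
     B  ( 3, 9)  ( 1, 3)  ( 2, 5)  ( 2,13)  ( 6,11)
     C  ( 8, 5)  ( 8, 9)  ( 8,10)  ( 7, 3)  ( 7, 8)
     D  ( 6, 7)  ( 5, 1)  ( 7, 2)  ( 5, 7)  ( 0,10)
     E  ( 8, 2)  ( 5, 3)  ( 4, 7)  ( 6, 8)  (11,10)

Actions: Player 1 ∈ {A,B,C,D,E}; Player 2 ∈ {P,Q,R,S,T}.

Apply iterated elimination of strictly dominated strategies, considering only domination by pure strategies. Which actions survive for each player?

P1 drop B (A beats it: P:9>3 Q:4>1 R:7>2 S:8>2 T:9>6)
P1 drop D (C beats it: P:8>6 Q:8>5 R:8>7 S:7>5 T:7>0)
P2 drop P (Q beats it: A:6>4 C:9>5 E:3>2)
P2 drop Q (R beats it: A:9>6 C:10>9 E:7>3)
P2 drop S (T beats it: A:11>5 C:8>3 E:10>8)
P1→{A,C,E} P2→{R,T}

Survivors P1:{A,C,E} P2:{R,T}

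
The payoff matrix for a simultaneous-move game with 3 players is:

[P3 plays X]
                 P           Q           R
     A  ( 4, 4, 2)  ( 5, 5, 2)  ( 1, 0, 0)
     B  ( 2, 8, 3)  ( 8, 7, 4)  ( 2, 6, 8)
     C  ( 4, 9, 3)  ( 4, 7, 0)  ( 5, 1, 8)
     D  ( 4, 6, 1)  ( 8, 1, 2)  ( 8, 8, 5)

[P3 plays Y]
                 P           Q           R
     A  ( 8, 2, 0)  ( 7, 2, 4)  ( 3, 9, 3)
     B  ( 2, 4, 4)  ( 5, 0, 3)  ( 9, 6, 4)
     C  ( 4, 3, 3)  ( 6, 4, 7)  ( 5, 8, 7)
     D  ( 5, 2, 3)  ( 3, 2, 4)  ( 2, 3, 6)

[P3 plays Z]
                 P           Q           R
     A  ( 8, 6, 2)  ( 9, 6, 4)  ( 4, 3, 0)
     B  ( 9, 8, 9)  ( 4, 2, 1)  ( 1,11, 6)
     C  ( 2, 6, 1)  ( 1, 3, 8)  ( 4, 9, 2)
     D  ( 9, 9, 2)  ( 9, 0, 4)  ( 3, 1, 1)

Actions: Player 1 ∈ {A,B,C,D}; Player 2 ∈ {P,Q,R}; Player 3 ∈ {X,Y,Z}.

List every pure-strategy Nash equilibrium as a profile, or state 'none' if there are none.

Nash profiles: (A,Q,Z), (C,P,X)

(A,P,X): not NE [P2→Q gives 5>4]
(A,P,Y): not NE [P2→R gives 9>2; P3→Z gives 2>0]
(A,P,Z): not NE [P1→D gives 9>8]
(A,Q,X): not NE [P1→D gives 8>5; P3→Z gives 4>2]
(A,Q,Y): not NE [P2→R gives 9>2]
(A,Q,Z): NE
(A,R,X): not NE [P1→D gives 8>1; P2→Q gives 5>0; P3→Y gives 3>0]
(A,R,Y): not NE [P1→B gives 9>3]
(A,R,Z): not NE [P2→Q gives 6>3; P3→Y gives 3>0]
(B,P,X): not NE [P1→D gives 4>2; P3→Z gives 9>3]
(B,P,Y): not NE [P1→A gives 8>2; P2→R gives 6>4; P3→Z gives 9>4]
(B,P,Z): not NE [P2→R gives 11>8]
(B,Q,X): not NE [P2→P gives 8>7]
(B,Q,Y): not NE [P1→A gives 7>5; P2→R gives 6>0; P3→X gives 4>3]
(B,Q,Z): not NE [P1→D gives 9>4; P2→R gives 11>2; P3→X gives 4>1]
(B,R,X): not NE [P1→D gives 8>2; P2→P gives 8>6]
(B,R,Y): not NE [P3→X gives 8>4]
(B,R,Z): not NE [P1→C gives 4>1; P3→X gives 8>6]
(C,P,X): NE
(C,P,Y): not NE [P1→A gives 8>4; P2→R gives 8>3]
(C,P,Z): not NE [P1→D gives 9>2; P2→R gives 9>6; P3→Y gives 3>1]
(C,Q,X): not NE [P1→D gives 8>4; P2→P gives 9>7; P3→Z gives 8>0]
(C,Q,Y): not NE [P1→A gives 7>6; P2→R gives 8>4; P3→Z gives 8>7]
(C,Q,Z): not NE [P1→D gives 9>1; P2→R gives 9>3]
(C,R,X): not NE [P1→D gives 8>5; P2→P gives 9>1]
(C,R,Y): not NE [P1→B gives 9>5; P3→X gives 8>7]
(C,R,Z): not NE [P3→X gives 8>2]
(D,P,X): not NE [P2→R gives 8>6; P3→Y gives 3>1]
(D,P,Y): not NE [P1→A gives 8>5; P2→R gives 3>2]
(D,P,Z): not NE [P3→Y gives 3>2]
(D,Q,X): not NE [P2→R gives 8>1; P3→Z gives 4>2]
(D,Q,Y): not NE [P1→A gives 7>3; P2→R gives 3>2]
(D,Q,Z): not NE [P2→P gives 9>0]
(D,R,X): not NE [P3→Y gives 6>5]
(D,R,Y): not NE [P1→B gives 9>2]
(D,R,Z): not NE [P1→C gives 4>3; P2→P gives 9>1; P3→Y gives 6>1]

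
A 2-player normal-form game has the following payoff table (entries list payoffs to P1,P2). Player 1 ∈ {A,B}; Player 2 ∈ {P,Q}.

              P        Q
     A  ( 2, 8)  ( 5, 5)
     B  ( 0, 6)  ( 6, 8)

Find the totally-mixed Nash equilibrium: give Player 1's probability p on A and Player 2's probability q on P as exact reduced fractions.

P1 indiff ⇒ q·2+(1-q)·5 = q·0+(1-q)·6 ⇒ q(2) = (1-q)(1) ⇒ q = 1/3
P2 indiff ⇒ p·8+(1-p)·6 = p·5+(1-p)·8 ⇒ p(3) = (1-p)(2) ⇒ p = 2/5

(p,q) = (2/5, 1/3)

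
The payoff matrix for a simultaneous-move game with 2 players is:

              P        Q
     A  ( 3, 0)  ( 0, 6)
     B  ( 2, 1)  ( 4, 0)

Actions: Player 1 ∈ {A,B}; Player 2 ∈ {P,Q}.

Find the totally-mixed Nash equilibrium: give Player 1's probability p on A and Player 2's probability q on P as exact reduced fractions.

(p,q) = (1/7, 4/5)

P1 indiff ⇒ q·3+(1-q)·0 = q·2+(1-q)·4 ⇒ q(1) = (1-q)(4) ⇒ q = 4/5
P2 indiff ⇒ p·0+(1-p)·1 = p·6+(1-p)·0 ⇒ p(-6) = (1-p)(-1) ⇒ p = 1/7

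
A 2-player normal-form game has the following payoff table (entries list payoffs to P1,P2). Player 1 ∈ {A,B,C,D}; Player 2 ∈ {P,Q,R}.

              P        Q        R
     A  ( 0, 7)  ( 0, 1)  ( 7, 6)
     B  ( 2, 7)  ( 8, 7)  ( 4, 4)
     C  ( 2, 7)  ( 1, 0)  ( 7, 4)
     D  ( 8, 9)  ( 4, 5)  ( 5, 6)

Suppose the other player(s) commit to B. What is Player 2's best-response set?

u_2(P vs B) = 7
u_2(Q vs B) = 7
u_2(R vs B) = 4
max payoff 7 at {P,Q}

P2 best: {P,Q}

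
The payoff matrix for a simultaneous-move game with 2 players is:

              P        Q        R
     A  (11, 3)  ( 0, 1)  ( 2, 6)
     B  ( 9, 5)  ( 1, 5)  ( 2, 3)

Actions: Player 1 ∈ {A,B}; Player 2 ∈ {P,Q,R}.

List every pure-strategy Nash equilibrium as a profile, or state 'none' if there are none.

NE set: (A,R), (B,Q)

(A,P): not NE [P2→R gives 6>3]
(A,Q): not NE [P1→B gives 1>0; P2→R gives 6>1]
(A,R): NE
(B,P): not NE [P1→A gives 11>9]
(B,Q): NE
(B,R): not NE [P2→Q gives 5>3]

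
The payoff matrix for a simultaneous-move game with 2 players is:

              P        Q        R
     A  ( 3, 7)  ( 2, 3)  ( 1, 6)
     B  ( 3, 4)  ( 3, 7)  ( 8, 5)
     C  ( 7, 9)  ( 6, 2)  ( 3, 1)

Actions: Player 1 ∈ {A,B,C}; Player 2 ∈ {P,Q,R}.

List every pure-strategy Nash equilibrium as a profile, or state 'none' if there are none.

(A,P): not NE [P1→C gives 7>3]
(A,Q): not NE [P1→C gives 6>2; P2→P gives 7>3]
(A,R): not NE [P1→B gives 8>1; P2→P gives 7>6]
(B,P): not NE [P1→C gives 7>3; P2→Q gives 7>4]
(B,Q): not NE [P1→C gives 6>3]
(B,R): not NE [P2→Q gives 7>5]
(C,P): NE
(C,Q): not NE [P2→P gives 9>2]
(C,R): not NE [P1→B gives 8>3; P2→P gives 9>1]

PSNE = {(C,P)}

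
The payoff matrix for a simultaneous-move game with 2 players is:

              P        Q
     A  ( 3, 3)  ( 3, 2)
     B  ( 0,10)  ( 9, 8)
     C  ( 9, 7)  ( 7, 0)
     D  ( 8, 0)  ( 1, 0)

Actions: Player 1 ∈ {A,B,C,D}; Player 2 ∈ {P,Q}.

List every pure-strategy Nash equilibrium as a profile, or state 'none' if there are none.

NE set: (C,P)

(A,P): not NE [P1→C gives 9>3]
(A,Q): not NE [P1→B gives 9>3; P2→P gives 3>2]
(B,P): not NE [P1→C gives 9>0]
(B,Q): not NE [P2→P gives 10>8]
(C,P): NE
(C,Q): not NE [P1→B gives 9>7; P2→P gives 7>0]
(D,P): not NE [P1→C gives 9>8]
(D,Q): not NE [P1→B gives 9>1]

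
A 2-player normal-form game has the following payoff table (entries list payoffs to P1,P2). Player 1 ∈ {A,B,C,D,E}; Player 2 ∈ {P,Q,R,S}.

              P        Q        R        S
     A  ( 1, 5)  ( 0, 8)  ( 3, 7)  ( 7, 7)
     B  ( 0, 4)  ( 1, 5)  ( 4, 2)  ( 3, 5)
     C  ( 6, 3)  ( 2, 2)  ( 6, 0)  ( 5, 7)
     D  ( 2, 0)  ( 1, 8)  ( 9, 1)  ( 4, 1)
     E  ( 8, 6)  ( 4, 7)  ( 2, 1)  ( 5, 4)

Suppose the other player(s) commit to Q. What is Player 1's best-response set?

P1 best: {E}

u_1(A vs Q) = 0
u_1(B vs Q) = 1
u_1(C vs Q) = 2
u_1(D vs Q) = 1
u_1(E vs Q) = 4
max payoff 4 at {E}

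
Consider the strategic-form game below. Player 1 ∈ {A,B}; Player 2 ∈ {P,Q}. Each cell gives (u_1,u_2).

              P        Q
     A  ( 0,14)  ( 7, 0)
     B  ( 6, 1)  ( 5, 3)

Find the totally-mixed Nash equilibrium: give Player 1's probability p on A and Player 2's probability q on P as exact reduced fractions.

(p,q) = (1/8, 1/4)

P1 indiff ⇒ q·0+(1-q)·7 = q·6+(1-q)·5 ⇒ q(-6) = (1-q)(-2) ⇒ q = 1/4
P2 indiff ⇒ p·14+(1-p)·1 = p·0+(1-p)·3 ⇒ p(14) = (1-p)(2) ⇒ p = 1/8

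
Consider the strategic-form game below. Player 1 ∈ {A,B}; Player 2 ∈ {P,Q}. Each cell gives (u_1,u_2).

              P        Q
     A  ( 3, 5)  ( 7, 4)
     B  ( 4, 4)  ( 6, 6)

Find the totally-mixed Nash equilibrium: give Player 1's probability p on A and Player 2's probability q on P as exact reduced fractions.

p=2/3, q=1/2

P1 indiff ⇒ q·3+(1-q)·7 = q·4+(1-q)·6 ⇒ q(-1) = (1-q)(-1) ⇒ q = 1/2
P2 indiff ⇒ p·5+(1-p)·4 = p·4+(1-p)·6 ⇒ p(1) = (1-p)(2) ⇒ p = 2/3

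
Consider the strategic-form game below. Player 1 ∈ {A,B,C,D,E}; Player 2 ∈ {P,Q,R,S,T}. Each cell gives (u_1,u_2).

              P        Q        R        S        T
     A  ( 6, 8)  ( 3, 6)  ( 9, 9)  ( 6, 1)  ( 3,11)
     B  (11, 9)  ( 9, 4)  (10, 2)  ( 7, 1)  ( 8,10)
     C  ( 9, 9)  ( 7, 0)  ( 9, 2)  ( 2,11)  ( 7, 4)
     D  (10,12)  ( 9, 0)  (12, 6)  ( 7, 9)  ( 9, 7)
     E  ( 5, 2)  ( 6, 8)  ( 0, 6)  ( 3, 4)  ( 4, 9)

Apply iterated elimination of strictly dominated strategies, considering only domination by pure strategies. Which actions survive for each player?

IESDS → P1:{B,D} P2:{P,T}

P1 drop A (B beats it: P:11>6 Q:9>3 R:10>9 S:7>6 T:8>3)
P1 drop C (B beats it: P:11>9 Q:9>7 R:10>9 S:7>2 T:8>7)
P1 drop E (B beats it: P:11>5 Q:9>6 R:10>0 S:7>3 T:8>4)
P2 drop Q (P beats it: B:9>4 D:12>0)
P2 drop R (P beats it: B:9>2 D:12>6)
P2 drop S (P beats it: B:9>1 D:12>9)
P1→{B,D} P2→{P,T}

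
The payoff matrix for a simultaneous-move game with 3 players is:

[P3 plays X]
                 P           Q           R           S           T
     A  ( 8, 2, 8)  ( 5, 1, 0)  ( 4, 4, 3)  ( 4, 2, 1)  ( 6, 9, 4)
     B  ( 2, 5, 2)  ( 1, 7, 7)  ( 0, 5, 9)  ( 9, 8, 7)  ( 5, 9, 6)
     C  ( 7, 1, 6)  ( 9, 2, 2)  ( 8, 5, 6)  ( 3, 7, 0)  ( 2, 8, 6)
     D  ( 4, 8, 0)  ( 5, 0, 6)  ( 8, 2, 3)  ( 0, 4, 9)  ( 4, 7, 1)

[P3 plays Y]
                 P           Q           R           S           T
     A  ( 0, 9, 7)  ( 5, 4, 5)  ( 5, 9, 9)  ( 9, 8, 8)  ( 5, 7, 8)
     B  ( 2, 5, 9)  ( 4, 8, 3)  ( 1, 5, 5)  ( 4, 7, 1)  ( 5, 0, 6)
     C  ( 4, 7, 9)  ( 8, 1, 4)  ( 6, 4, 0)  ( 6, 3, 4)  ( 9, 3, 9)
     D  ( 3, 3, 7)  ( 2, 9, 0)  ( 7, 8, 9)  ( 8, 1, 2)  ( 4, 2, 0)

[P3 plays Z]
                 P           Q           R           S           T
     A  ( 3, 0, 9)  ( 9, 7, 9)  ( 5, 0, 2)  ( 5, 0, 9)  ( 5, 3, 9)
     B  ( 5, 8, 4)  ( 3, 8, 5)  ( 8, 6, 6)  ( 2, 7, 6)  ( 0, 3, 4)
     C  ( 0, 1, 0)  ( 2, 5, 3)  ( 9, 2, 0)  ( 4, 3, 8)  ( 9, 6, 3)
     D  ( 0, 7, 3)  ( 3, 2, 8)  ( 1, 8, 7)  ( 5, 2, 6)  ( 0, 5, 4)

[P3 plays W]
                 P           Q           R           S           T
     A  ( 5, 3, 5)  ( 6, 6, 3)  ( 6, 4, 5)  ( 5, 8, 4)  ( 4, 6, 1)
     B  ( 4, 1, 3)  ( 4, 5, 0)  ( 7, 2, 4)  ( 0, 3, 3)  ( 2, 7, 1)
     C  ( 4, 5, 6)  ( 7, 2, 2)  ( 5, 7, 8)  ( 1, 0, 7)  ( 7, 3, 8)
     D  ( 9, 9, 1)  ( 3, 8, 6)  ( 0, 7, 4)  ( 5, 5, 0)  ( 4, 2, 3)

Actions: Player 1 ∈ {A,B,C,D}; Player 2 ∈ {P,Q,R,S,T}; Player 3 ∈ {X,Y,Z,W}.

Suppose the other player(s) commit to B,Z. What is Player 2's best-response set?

BR_2 = {P,Q}

u_2(P vs B,Z) = 8
u_2(Q vs B,Z) = 8
u_2(R vs B,Z) = 6
u_2(S vs B,Z) = 7
u_2(T vs B,Z) = 3
max payoff 8 at {P,Q}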